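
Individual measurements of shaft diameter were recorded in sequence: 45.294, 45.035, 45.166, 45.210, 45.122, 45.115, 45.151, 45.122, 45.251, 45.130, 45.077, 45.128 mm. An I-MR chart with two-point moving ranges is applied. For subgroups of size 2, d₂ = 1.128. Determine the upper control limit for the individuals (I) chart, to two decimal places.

X̄ = (45.294 + 45.035 + 45.166 + 45.210 + 45.122 + 45.115 + 45.151 + 45.122 + 45.251 + 45.130 + 45.077 + 45.128) / 12 = 45.1501
Moving ranges: 0.259, 0.131, 0.044, 0.088, 0.007, 0.036, 0.029, 0.129, 0.121, 0.053, 0.051; M̄R̄ = 0.9480 / 11 = 0.0862
UCL = X̄ + 3·M̄R̄/d₂ = 45.1501 + 3 × 0.0862 / 1.128 = 45.3793

45.38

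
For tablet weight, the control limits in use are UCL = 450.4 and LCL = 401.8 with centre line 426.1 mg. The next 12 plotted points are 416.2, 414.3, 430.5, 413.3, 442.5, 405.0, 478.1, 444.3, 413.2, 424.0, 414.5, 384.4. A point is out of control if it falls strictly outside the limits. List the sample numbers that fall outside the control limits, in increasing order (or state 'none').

Compare each point to [401.8, 450.4]: sample 7 = 478.1 > UCL; sample 12 = 384.4 < LCL.

7, 12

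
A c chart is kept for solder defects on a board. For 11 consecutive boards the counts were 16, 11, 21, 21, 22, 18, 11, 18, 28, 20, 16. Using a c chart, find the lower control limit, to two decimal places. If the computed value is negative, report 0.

c̄ = (16 + 11 + 21 + 21 + 22 + 18 + 11 + 18 + 28 + 20 + 16) / 11 = 202 / 11 = 18.3636
LCL = c̄ − 3√c̄ = 18.3636 − 3 × 4.2853 = 5.5078

5.51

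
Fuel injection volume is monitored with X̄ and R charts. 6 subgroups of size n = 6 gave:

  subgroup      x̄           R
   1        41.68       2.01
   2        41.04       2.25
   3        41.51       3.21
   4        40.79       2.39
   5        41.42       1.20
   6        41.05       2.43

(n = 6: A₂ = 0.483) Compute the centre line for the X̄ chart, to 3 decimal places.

41.248

X̄̄ = (41.68 + 41.04 + 41.51 + 40.79 + 41.42 + 41.05) / 6 = 247.4900 / 6 = 41.2483
CL = X̄̄ = 41.2483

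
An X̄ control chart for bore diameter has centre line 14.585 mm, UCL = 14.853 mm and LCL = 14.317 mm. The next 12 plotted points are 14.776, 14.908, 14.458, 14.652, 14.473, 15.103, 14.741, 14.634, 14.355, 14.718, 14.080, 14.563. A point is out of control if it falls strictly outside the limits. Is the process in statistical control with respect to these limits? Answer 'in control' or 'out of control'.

Compare each point to [14.317, 14.853]: sample 2 = 14.908 > UCL; sample 6 = 15.103 > UCL; sample 11 = 14.080 < LCL.

out of control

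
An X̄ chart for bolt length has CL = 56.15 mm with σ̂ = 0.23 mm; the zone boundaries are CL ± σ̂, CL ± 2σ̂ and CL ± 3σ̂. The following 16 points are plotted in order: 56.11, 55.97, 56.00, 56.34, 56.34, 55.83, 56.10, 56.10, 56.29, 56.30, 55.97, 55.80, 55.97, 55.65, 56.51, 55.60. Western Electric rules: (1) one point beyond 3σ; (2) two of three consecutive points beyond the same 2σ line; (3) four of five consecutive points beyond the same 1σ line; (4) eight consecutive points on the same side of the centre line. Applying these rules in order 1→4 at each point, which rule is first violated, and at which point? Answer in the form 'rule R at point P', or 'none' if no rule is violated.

Zone of each point (C = within 1σ̂, B = 1σ̂–2σ̂, A = 2σ̂–3σ̂, * = beyond 3σ̂; sign = side of CL): 1:-C, 2:-C, 3:-C, 4:+C, 5:+C, 6:-B, 7:-C, 8:-C, 9:+C, 10:+C, 11:-C, 12:-B, 13:-C, 14:-A, 15:+B, 16:-A
Rule 2 (two of three consecutive points beyond the same 2σ limit) is satisfied at point 16.

rule 2 at point 16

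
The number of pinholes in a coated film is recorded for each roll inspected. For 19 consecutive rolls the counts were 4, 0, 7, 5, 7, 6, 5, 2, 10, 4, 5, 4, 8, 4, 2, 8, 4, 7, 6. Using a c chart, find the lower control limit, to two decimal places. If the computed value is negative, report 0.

0.00

c̄ = (4 + 0 + 7 + 5 + 7 + 6 + 5 + 2 + 10 + 4 + 5 + 4 + 8 + 4 + 2 + 8 + 4 + 7 + 6) / 19 = 98 / 19 = 5.1579
LCL = c̄ − 3√c̄ = 5.1579 − 3 × 2.2711 = -1.6554 → 0 (cannot be negative)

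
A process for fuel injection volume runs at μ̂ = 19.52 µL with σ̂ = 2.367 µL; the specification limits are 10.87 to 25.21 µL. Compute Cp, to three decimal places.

Cp = (USL − LSL) / (6σ̂) = (25.21 − 10.87) / (6 × 2.367) = 14.3400 / 14.2020 = 1.0097

1.010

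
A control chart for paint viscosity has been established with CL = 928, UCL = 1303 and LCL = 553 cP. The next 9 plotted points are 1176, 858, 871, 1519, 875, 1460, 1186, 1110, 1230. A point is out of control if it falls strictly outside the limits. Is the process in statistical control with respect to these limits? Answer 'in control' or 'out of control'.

Compare each point to [553, 1303]: sample 4 = 1519 > UCL; sample 6 = 1460 > UCL.

out of control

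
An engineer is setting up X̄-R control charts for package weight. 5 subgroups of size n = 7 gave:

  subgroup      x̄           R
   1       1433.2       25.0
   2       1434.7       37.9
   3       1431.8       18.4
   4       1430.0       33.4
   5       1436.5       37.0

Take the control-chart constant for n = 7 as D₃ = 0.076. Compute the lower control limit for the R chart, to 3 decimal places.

R̄ = (25.0 + 37.9 + 18.4 + 33.4 + 37.0) / 5 = 151.7000 / 5 = 30.3400
LCL_R = D₃·R̄ = 0.076 × 30.3400 = 2.3058

2.306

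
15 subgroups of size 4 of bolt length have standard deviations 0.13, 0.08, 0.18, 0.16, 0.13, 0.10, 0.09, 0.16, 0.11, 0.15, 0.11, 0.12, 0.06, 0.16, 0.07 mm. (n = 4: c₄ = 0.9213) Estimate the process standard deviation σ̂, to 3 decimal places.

0.131

s̄ = (0.13 + 0.08 + 0.18 + 0.16 + 0.13 + 0.10 + 0.09 + 0.16 + 0.11 + 0.15 + 0.11 + 0.12 + 0.06 + 0.16 + 0.07) / 15 = 0.1207
σ̂ = s̄ / c₄ = 0.1207 / 0.9213 = 0.1310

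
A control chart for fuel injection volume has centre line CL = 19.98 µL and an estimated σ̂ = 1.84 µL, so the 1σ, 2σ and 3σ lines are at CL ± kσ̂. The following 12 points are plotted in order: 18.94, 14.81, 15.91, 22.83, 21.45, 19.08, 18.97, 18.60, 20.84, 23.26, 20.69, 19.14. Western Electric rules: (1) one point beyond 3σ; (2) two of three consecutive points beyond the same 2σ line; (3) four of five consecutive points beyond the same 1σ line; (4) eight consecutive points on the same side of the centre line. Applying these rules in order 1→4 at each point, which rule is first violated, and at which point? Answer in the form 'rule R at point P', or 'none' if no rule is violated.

rule 2 at point 3

Zone of each point (C = within 1σ̂, B = 1σ̂–2σ̂, A = 2σ̂–3σ̂, * = beyond 3σ̂; sign = side of CL): 1:-C, 2:-A, 3:-A, 4:+B, 5:+C, 6:-C, 7:-C, 8:-C, 9:+C, 10:+B, 11:+C, 12:-C
Rule 2 (two of three consecutive points beyond the same 2σ limit) is satisfied at point 3.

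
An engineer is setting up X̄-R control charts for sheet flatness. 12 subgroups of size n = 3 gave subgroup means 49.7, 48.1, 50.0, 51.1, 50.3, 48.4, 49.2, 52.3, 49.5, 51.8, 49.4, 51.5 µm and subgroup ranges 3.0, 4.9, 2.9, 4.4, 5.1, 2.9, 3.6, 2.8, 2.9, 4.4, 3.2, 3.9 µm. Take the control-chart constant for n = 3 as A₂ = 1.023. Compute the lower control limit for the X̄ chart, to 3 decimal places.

X̄̄ = (49.7 + 48.1 + 50.0 + 51.1 + 50.3 + 48.4 + 49.2 + 52.3 + 49.5 + 51.8 + 49.4 + 51.5) / 12 = 601.3000 / 12 = 50.1083
R̄ = (3.0 + 4.9 + 2.9 + 4.4 + 5.1 + 2.9 + 3.6 + 2.8 + 2.9 + 4.4 + 3.2 + 3.9) / 12 = 44.0000 / 12 = 3.6667
LCL = X̄̄ − A₂·R̄ = 50.1083 − 1.023 × 3.6667 = 46.3573

46.357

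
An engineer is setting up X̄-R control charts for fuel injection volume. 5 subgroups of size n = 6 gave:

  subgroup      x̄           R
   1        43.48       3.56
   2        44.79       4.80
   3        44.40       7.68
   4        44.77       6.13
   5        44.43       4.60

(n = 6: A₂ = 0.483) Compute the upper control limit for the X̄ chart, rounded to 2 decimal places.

X̄̄ = (43.48 + 44.79 + 44.40 + 44.77 + 44.43) / 5 = 221.8700 / 5 = 44.3740
R̄ = (3.56 + 4.80 + 7.68 + 6.13 + 4.60) / 5 = 26.7700 / 5 = 5.3540
UCL = X̄̄ + A₂·R̄ = 44.3740 + 0.483 × 5.3540 = 46.9600

46.96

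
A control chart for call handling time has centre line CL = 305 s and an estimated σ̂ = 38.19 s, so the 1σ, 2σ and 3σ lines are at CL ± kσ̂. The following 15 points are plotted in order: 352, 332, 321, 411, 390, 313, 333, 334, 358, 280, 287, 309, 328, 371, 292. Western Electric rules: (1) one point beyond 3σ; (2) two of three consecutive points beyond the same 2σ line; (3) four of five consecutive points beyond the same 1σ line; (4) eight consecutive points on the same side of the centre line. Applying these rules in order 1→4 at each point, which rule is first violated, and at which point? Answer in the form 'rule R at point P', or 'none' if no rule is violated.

rule 2 at point 5

Zone of each point (C = within 1σ̂, B = 1σ̂–2σ̂, A = 2σ̂–3σ̂, * = beyond 3σ̂; sign = side of CL): 1:+B, 2:+C, 3:+C, 4:+A, 5:+A, 6:+C, 7:+C, 8:+C, 9:+B, 10:-C, 11:-C, 12:+C, 13:+C, 14:+B, 15:-C
Rule 2 (two of three consecutive points beyond the same 2σ limit) is satisfied at point 5.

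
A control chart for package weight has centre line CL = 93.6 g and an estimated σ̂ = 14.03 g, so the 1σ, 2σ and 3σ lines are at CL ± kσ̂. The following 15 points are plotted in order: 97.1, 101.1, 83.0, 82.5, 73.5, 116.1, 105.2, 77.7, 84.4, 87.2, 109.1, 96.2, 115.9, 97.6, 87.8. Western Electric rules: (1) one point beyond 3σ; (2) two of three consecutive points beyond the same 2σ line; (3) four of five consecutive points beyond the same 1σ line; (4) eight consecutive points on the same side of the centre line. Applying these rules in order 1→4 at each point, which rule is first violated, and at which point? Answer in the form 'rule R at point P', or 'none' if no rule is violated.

Zone of each point (C = within 1σ̂, B = 1σ̂–2σ̂, A = 2σ̂–3σ̂, * = beyond 3σ̂; sign = side of CL): 1:+C, 2:+C, 3:-C, 4:-C, 5:-B, 6:+B, 7:+C, 8:-B, 9:-C, 10:-C, 11:+B, 12:+C, 13:+B, 14:+C, 15:-C
No rule fires across all 15 points.

none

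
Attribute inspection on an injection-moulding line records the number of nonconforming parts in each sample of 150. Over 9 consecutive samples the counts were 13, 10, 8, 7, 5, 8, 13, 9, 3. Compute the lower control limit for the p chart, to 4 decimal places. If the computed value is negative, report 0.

0.0000

p̄ = Σdᵢ / (k·n) = 76 / (9 × 150) = 0.05630
LCL = p̄ − 3·√(p̄(1−p̄)/n) = 0.05630 − 3 × 0.01882 = -0.00016 → 0 (negative, so LCL = 0)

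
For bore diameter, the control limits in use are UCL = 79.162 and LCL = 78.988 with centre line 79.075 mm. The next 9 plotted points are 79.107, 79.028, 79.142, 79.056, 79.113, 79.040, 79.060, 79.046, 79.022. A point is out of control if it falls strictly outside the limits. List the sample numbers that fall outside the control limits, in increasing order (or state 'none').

none

All 9 points lie within [78.988, 79.162].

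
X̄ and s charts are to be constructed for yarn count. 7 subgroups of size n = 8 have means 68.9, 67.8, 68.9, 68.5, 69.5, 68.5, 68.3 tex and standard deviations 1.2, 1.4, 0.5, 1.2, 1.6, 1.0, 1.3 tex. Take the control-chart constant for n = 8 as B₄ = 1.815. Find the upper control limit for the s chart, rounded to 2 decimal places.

s̄ = (1.2 + 1.4 + 0.5 + 1.2 + 1.6 + 1.0 + 1.3) / 7 = 1.1714
UCL_s = B₄·s̄ = 1.815 × 1.1714 = 2.1261

2.13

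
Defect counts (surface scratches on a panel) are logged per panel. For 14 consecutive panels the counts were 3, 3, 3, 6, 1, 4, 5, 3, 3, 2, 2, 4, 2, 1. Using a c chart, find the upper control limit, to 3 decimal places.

c̄ = (3 + 3 + 3 + 6 + 1 + 4 + 5 + 3 + 3 + 2 + 2 + 4 + 2 + 1) / 14 = 42 / 14 = 3.0000
UCL = c̄ + 3√c̄ = 3.0000 + 3 × √3.0000 = 3.0000 + 3 × 1.7321 = 8.1962

8.196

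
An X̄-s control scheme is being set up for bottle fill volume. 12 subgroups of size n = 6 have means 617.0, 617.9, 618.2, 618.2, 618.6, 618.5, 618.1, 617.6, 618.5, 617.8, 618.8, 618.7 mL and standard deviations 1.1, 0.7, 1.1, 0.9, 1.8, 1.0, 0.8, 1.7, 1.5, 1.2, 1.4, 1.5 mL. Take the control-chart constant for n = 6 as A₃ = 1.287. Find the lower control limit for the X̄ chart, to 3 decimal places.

616.582

X̄̄ = (617.0 + 617.9 + 618.2 + 618.2 + 618.6 + 618.5 + 618.1 + 617.6 + 618.5 + 617.8 + 618.8 + 618.7) / 12 = 618.1583
s̄ = (1.1 + 0.7 + 1.1 + 0.9 + 1.8 + 1.0 + 0.8 + 1.7 + 1.5 + 1.2 + 1.4 + 1.5) / 12 = 1.2250
LCL = X̄̄ − A₃·s̄ = 618.1583 − 1.287 × 1.2250 = 616.5818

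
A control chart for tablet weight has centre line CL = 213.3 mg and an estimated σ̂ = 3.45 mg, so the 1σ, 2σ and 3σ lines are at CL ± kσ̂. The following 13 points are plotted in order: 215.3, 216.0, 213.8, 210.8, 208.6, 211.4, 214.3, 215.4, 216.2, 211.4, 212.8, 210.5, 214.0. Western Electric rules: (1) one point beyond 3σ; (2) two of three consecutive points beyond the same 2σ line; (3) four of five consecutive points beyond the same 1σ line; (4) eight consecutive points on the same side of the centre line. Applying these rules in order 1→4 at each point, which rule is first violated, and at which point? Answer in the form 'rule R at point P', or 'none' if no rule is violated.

none

Zone of each point (C = within 1σ̂, B = 1σ̂–2σ̂, A = 2σ̂–3σ̂, * = beyond 3σ̂; sign = side of CL): 1:+C, 2:+C, 3:+C, 4:-C, 5:-B, 6:-C, 7:+C, 8:+C, 9:+C, 10:-C, 11:-C, 12:-C, 13:+C
No rule fires across all 13 points.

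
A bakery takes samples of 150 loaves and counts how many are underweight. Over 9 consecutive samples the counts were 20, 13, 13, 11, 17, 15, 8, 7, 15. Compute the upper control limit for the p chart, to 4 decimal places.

0.1576

p̄ = Σdᵢ / (k·n) = 119 / (9 × 150) = 0.08815
UCL = p̄ + 3·√(p̄(1−p̄)/n) = 0.08815 + 3 × √(0.08815×0.91185/150) = 0.08815 + 3 × 0.02315 = 0.15759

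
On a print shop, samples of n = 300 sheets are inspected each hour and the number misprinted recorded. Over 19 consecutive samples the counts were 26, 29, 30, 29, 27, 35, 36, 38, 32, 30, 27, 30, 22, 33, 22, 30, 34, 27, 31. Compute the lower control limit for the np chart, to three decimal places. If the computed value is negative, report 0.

p̄ = Σdᵢ / (k·n) = 568 / (19 × 300) = 0.09965
LCL = np̄ − 3·√(np̄(1−p̄)) = 29.8947 − 3 × 5.1880 = 14.3306

14.331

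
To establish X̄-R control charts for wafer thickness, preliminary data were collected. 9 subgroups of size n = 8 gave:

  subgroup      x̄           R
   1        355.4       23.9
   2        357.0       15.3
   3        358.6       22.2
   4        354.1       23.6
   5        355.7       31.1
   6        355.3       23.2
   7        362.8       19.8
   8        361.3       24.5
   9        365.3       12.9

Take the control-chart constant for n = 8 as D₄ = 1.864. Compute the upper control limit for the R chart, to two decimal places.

R̄ = (23.9 + 15.3 + 22.2 + 23.6 + 31.1 + 23.2 + 19.8 + 24.5 + 12.9) / 9 = 196.5000 / 9 = 21.8333
UCL_R = D₄·R̄ = 1.864 × 21.8333 = 40.6973

40.70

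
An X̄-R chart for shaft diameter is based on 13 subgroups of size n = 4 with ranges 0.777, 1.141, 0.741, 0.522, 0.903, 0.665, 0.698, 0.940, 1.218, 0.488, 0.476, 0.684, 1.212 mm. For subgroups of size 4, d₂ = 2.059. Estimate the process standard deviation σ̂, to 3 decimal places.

R̄ = (0.777 + 1.141 + 0.741 + 0.522 + 0.903 + 0.665 + 0.698 + 0.940 + 1.218 + 0.488 + 0.476 + 0.684 + 1.212) / 13 = 0.8050
σ̂ = R̄ / d₂ = 0.8050 / 2.059 = 0.3910

0.391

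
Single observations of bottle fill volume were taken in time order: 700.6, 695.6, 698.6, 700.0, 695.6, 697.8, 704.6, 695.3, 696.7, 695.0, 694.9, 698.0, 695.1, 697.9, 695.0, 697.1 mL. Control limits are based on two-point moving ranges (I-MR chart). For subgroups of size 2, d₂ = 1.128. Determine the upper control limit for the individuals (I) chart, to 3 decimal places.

X̄ = (700.6 + 695.6 + 698.6 + 700.0 + 695.6 + 697.8 + 704.6 + 695.3 + 696.7 + 695.0 + 694.9 + 698.0 + 695.1 + 697.9 + 695.0 + 697.1) / 16 = 697.3625
Moving ranges: 5.0, 3.0, 1.4, 4.4, 2.2, 6.8, 9.3, 1.4, 1.7, 0.1, 3.1, 2.9, 2.8, 2.9, 2.1; M̄R̄ = 49.1000 / 15 = 3.2733
UCL = X̄ + 3·M̄R̄/d₂ = 697.3625 + 3 × 3.2733 / 1.128 = 706.0682

706.068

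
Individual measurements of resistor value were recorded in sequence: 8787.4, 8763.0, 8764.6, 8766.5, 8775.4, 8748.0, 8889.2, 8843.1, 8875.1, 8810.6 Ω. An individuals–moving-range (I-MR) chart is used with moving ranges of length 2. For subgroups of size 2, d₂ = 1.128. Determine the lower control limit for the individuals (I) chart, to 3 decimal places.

X̄ = (8787.4 + 8763.0 + 8764.6 + 8766.5 + 8775.4 + 8748.0 + 8889.2 + 8843.1 + 8875.1 + 8810.6) / 10 = 8802.2900
Moving ranges: 24.4, 1.6, 1.9, 8.9, 27.4, 141.2, 46.1, 32.0, 64.5; M̄R̄ = 348.0000 / 9 = 38.6667
LCL = X̄ − 3·M̄R̄/d₂ = 8802.2900 − 3 × 38.6667 / 1.128 = 8699.4531

8699.453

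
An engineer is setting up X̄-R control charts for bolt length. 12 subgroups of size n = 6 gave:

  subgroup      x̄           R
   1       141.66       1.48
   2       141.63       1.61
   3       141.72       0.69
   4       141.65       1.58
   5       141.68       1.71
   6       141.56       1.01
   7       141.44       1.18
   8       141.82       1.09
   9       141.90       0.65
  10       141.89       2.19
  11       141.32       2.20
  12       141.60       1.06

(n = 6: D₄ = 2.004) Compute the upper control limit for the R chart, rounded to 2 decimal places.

2.75

R̄ = (1.48 + 1.61 + 0.69 + 1.58 + 1.71 + 1.01 + 1.18 + 1.09 + 0.65 + 2.19 + 2.20 + 1.06) / 12 = 16.4500 / 12 = 1.3708
UCL_R = D₄·R̄ = 2.004 × 1.3708 = 2.7471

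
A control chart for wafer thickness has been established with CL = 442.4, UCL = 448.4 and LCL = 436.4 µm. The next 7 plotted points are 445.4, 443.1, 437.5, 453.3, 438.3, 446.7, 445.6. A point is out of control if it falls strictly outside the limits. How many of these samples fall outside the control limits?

Compare each point to [436.4, 448.4]: sample 4 = 453.3 > UCL.

1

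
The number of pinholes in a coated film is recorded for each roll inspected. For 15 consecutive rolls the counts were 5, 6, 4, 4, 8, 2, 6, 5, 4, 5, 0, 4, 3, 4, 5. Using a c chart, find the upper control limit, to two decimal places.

c̄ = (5 + 6 + 4 + 4 + 8 + 2 + 6 + 5 + 4 + 5 + 0 + 4 + 3 + 4 + 5) / 15 = 65 / 15 = 4.3333
UCL = c̄ + 3√c̄ = 4.3333 + 3 × √4.3333 = 4.3333 + 3 × 2.0817 = 10.5783

10.58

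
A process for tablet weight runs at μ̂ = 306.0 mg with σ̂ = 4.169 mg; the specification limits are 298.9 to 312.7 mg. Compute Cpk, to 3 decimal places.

0.536

Cpu = (USL − μ̂) / (3σ̂) = (312.7 − 306.0) / (3 × 4.169) = 0.5357; Cpl = (μ̂ − LSL) / (3σ̂) = (306.0 − 298.9) / (3 × 4.169) = 0.5677; Cpk = min(Cpu, Cpl) = 0.5357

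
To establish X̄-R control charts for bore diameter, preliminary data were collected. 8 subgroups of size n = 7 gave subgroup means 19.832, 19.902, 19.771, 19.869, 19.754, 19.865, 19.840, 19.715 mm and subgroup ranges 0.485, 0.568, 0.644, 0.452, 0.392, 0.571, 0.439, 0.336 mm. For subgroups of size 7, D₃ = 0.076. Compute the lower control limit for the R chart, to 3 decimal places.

0.037

R̄ = (0.485 + 0.568 + 0.644 + 0.452 + 0.392 + 0.571 + 0.439 + 0.336) / 8 = 3.8870 / 8 = 0.4859
LCL_R = D₃·R̄ = 0.076 × 0.4859 = 0.0369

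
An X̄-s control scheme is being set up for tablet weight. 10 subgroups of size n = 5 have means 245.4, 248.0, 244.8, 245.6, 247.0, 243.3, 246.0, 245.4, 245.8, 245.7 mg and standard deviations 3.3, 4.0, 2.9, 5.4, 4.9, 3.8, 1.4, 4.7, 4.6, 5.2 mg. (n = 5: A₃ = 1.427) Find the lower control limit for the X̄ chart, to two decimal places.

239.96

X̄̄ = (245.4 + 248.0 + 244.8 + 245.6 + 247.0 + 243.3 + 246.0 + 245.4 + 245.8 + 245.7) / 10 = 245.7000
s̄ = (3.3 + 4.0 + 2.9 + 5.4 + 4.9 + 3.8 + 1.4 + 4.7 + 4.6 + 5.2) / 10 = 4.0200
LCL = X̄̄ − A₃·s̄ = 245.7000 − 1.427 × 4.0200 = 239.9635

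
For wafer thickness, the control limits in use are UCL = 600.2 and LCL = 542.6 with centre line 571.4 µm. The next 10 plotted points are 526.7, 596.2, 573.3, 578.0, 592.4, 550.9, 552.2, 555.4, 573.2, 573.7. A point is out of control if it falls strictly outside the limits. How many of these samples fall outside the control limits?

1

Compare each point to [542.6, 600.2]: sample 1 = 526.7 < LCL.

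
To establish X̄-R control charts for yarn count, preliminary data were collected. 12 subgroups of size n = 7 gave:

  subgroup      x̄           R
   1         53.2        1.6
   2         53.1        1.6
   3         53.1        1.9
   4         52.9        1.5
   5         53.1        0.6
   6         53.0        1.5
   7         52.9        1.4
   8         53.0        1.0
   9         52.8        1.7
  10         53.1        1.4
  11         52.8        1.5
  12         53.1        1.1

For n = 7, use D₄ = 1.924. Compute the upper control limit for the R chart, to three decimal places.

2.694

R̄ = (1.6 + 1.6 + 1.9 + 1.5 + 0.6 + 1.5 + 1.4 + 1.0 + 1.7 + 1.4 + 1.5 + 1.1) / 12 = 16.8000 / 12 = 1.4000
UCL_R = D₄·R̄ = 1.924 × 1.4000 = 2.6936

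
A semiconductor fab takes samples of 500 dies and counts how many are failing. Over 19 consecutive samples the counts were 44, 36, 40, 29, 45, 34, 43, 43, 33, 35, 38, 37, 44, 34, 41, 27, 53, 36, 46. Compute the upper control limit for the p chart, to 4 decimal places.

p̄ = Σdᵢ / (k·n) = 738 / (19 × 500) = 0.07768
UCL = p̄ + 3·√(p̄(1−p̄)/n) = 0.07768 + 3 × √(0.07768×0.92232/500) = 0.07768 + 3 × 0.01197 = 0.11360

0.1136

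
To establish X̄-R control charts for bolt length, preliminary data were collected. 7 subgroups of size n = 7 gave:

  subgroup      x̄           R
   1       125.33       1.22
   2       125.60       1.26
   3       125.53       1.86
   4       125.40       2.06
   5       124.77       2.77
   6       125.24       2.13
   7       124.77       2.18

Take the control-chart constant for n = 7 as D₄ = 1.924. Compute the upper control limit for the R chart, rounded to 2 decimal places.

R̄ = (1.22 + 1.26 + 1.86 + 2.06 + 2.77 + 2.13 + 2.18) / 7 = 13.4800 / 7 = 1.9257
UCL_R = D₄·R̄ = 1.924 × 1.9257 = 3.7051

3.71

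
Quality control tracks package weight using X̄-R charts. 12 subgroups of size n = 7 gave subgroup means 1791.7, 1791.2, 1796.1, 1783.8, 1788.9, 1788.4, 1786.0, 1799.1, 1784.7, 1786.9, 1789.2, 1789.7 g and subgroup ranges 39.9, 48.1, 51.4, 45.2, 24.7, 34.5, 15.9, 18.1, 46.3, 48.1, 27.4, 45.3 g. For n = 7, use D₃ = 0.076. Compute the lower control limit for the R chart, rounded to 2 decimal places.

R̄ = (39.9 + 48.1 + 51.4 + 45.2 + 24.7 + 34.5 + 15.9 + 18.1 + 46.3 + 48.1 + 27.4 + 45.3) / 12 = 444.9000 / 12 = 37.0750
LCL_R = D₃·R̄ = 0.076 × 37.0750 = 2.8177

2.82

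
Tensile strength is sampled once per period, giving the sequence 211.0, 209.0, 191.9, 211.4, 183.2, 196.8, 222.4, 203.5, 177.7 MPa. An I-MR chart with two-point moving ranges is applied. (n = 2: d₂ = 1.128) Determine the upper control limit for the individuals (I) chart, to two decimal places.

250.87

X̄ = (211.0 + 209.0 + 191.9 + 211.4 + 183.2 + 196.8 + 222.4 + 203.5 + 177.7) / 9 = 200.7667
Moving ranges: 2.0, 17.1, 19.5, 28.2, 13.6, 25.6, 18.9, 25.8; M̄R̄ = 150.7000 / 8 = 18.8375
UCL = X̄ + 3·M̄R̄/d₂ = 200.7667 + 3 × 18.8375 / 1.128 = 250.8664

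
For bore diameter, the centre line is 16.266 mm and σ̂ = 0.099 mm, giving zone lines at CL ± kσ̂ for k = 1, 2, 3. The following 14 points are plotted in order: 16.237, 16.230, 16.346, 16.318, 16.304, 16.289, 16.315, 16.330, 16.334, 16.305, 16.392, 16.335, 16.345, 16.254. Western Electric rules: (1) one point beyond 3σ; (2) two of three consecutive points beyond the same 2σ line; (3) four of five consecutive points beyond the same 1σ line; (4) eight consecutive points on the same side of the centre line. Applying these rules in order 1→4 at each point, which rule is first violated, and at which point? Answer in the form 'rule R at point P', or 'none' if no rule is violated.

Zone of each point (C = within 1σ̂, B = 1σ̂–2σ̂, A = 2σ̂–3σ̂, * = beyond 3σ̂; sign = side of CL): 1:-C, 2:-C, 3:+C, 4:+C, 5:+C, 6:+C, 7:+C, 8:+C, 9:+C, 10:+C, 11:+B, 12:+C, 13:+C, 14:-C
Rule 4 (eight consecutive points on the same side of the centre line) is satisfied at point 10.

rule 4 at point 10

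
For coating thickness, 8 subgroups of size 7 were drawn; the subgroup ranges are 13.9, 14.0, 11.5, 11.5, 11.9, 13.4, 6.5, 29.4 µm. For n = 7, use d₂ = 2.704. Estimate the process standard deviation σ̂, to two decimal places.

R̄ = (13.9 + 14.0 + 11.5 + 11.5 + 11.9 + 13.4 + 6.5 + 29.4) / 8 = 14.0125
σ̂ = R̄ / d₂ = 14.0125 / 2.704 = 5.1821

5.18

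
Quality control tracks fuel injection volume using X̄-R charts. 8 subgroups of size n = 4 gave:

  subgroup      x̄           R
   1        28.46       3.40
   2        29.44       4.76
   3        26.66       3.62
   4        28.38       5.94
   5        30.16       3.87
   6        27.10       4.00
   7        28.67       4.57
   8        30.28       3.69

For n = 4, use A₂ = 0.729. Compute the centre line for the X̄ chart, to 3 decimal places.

28.644

X̄̄ = (28.46 + 29.44 + 26.66 + 28.38 + 30.16 + 27.10 + 28.67 + 30.28) / 8 = 229.1500 / 8 = 28.6438
CL = X̄̄ = 28.6438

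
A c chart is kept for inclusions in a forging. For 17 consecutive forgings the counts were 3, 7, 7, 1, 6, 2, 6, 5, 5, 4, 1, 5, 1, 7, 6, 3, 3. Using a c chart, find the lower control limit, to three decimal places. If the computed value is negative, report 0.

c̄ = (3 + 7 + 7 + 1 + 6 + 2 + 6 + 5 + 5 + 4 + 1 + 5 + 1 + 7 + 6 + 3 + 3) / 17 = 72 / 17 = 4.2353
LCL = c̄ − 3√c̄ = 4.2353 − 3 × 2.0580 = -1.9387 → 0 (cannot be negative)

0.000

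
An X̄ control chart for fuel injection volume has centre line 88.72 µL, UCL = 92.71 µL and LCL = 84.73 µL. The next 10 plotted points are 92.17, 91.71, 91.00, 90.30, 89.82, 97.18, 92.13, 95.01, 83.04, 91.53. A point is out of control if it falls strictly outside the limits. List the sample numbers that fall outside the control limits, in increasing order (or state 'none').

6, 8, 9

Compare each point to [84.73, 92.71]: sample 6 = 97.18 > UCL; sample 8 = 95.01 > UCL; sample 9 = 83.04 < LCL.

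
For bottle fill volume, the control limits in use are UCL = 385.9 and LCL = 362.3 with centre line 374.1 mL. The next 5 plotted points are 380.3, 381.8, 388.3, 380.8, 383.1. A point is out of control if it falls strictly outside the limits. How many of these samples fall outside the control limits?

Compare each point to [362.3, 385.9]: sample 3 = 388.3 > UCL.

1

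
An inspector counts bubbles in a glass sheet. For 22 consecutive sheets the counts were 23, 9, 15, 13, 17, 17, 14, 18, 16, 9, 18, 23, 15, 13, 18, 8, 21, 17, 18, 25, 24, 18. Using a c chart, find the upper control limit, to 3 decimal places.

c̄ = (23 + 9 + 15 + 13 + 17 + 17 + 14 + 18 + 16 + 9 + 18 + 23 + 15 + 13 + 18 + 8 + 21 + 17 + 18 + 25 + 24 + 18) / 22 = 369 / 22 = 16.7727
UCL = c̄ + 3√c̄ = 16.7727 + 3 × √16.7727 = 16.7727 + 3 × 4.0955 = 29.0591

29.059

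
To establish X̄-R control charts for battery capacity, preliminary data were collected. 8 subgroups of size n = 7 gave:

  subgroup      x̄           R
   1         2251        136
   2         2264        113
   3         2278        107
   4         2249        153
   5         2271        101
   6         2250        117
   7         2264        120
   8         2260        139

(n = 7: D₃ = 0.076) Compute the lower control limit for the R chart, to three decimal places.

9.367

R̄ = (136 + 113 + 107 + 153 + 101 + 117 + 120 + 139) / 8 = 986.0000 / 8 = 123.2500
LCL_R = D₃·R̄ = 0.076 × 123.2500 = 9.3670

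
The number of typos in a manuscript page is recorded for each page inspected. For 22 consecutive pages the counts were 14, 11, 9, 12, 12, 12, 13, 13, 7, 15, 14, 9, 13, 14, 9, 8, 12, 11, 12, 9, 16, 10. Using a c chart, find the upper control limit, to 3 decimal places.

c̄ = (14 + 11 + 9 + 12 + 12 + 12 + 13 + 13 + 7 + 15 + 14 + 9 + 13 + 14 + 9 + 8 + 12 + 11 + 12 + 9 + 16 + 10) / 22 = 255 / 22 = 11.5909
UCL = c̄ + 3√c̄ = 11.5909 + 3 × √11.5909 = 11.5909 + 3 × 3.4045 = 21.8045

21.805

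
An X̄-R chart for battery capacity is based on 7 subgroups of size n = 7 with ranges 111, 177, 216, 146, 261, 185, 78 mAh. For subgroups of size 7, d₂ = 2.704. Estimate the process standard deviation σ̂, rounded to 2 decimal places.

R̄ = (111 + 177 + 216 + 146 + 261 + 185 + 78) / 7 = 167.7143
σ̂ = R̄ / d₂ = 167.7143 / 2.704 = 62.0245

62.02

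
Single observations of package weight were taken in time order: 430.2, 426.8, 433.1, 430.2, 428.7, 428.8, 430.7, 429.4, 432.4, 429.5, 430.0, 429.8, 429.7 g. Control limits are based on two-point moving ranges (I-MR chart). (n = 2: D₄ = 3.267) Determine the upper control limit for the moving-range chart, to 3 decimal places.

Moving ranges: 3.4, 6.3, 2.9, 1.5, 0.1, 1.9, 1.3, 3.0, 2.9, 0.5, 0.2, 0.1; M̄R̄ = 24.1000 / 12 = 2.0083
UCL_MR = D₄·M̄R̄ = 3.267 × 2.0083 = 6.5612

6.561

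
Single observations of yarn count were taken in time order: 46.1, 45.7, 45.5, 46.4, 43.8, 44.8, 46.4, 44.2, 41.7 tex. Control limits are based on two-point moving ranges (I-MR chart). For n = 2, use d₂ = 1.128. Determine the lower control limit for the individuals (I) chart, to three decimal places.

X̄ = (46.1 + 45.7 + 45.5 + 46.4 + 43.8 + 44.8 + 46.4 + 44.2 + 41.7) / 9 = 44.9556
Moving ranges: 0.4, 0.2, 0.9, 2.6, 1.0, 1.6, 2.2, 2.5; M̄R̄ = 11.4000 / 8 = 1.4250
LCL = X̄ − 3·M̄R̄/d₂ = 44.9556 − 3 × 1.4250 / 1.128 = 41.1657

41.166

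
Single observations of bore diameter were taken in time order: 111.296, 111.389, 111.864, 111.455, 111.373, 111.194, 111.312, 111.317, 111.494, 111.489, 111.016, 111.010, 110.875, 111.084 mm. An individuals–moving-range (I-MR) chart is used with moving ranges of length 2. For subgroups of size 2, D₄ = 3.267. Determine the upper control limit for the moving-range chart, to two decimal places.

Moving ranges: 0.093, 0.475, 0.409, 0.082, 0.179, 0.118, 0.005, 0.177, 0.005, 0.473, 0.006, 0.135, 0.209; M̄R̄ = 2.3660 / 13 = 0.1820
UCL_MR = D₄·M̄R̄ = 3.267 × 0.1820 = 0.5946

0.59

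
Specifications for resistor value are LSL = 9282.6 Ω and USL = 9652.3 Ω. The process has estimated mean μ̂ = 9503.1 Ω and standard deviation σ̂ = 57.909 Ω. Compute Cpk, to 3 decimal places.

0.859

Cpu = (USL − μ̂) / (3σ̂) = (9652.3 − 9503.1) / (3 × 57.909) = 0.8588; Cpl = (μ̂ − LSL) / (3σ̂) = (9503.1 − 9282.6) / (3 × 57.909) = 1.2692; Cpk = min(Cpu, Cpl) = 0.8588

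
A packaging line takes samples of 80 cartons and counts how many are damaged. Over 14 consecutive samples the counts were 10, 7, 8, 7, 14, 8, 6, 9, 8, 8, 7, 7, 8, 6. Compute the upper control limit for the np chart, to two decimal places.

p̄ = Σdᵢ / (k·n) = 113 / (14 × 80) = 0.10089
UCL = np̄ + 3·√(np̄(1−p̄)) = 8.0714 + 3 × √(8.0714×0.89911) = 8.0714 + 3 × 2.6939 = 16.1531

16.15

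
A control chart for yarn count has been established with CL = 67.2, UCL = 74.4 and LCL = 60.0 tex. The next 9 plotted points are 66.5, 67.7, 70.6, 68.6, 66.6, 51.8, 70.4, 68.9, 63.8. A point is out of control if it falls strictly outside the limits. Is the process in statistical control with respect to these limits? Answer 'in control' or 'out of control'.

out of control

Compare each point to [60.0, 74.4]: sample 6 = 51.8 < LCL.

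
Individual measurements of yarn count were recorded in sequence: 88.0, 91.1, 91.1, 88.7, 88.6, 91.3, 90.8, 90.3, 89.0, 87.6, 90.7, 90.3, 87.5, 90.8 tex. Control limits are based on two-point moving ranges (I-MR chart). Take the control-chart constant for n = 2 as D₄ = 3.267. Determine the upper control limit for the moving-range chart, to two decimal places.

5.43

Moving ranges: 3.1, 0.0, 2.4, 0.1, 2.7, 0.5, 0.5, 1.3, 1.4, 3.1, 0.4, 2.8, 3.3; M̄R̄ = 21.6000 / 13 = 1.6615
UCL_MR = D₄·M̄R̄ = 3.267 × 1.6615 = 5.4282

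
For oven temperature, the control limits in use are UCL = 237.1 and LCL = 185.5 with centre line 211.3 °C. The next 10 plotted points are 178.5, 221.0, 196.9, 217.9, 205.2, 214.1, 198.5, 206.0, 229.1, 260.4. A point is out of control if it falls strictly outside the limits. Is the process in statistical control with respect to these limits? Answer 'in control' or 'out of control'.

Compare each point to [185.5, 237.1]: sample 1 = 178.5 < LCL; sample 10 = 260.4 > UCL.

out of control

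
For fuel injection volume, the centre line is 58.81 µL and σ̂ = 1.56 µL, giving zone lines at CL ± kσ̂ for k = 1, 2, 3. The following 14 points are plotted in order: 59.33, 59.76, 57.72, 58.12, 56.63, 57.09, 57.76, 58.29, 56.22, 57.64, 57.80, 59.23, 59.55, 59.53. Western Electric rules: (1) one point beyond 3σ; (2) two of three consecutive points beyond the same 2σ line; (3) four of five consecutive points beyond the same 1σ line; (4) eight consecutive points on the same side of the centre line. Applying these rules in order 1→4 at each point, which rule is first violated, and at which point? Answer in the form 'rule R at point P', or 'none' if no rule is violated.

Zone of each point (C = within 1σ̂, B = 1σ̂–2σ̂, A = 2σ̂–3σ̂, * = beyond 3σ̂; sign = side of CL): 1:+C, 2:+C, 3:-C, 4:-C, 5:-B, 6:-B, 7:-C, 8:-C, 9:-B, 10:-C, 11:-C, 12:+C, 13:+C, 14:+C
Rule 4 (eight consecutive points on the same side of the centre line) is satisfied at point 10.

rule 4 at point 10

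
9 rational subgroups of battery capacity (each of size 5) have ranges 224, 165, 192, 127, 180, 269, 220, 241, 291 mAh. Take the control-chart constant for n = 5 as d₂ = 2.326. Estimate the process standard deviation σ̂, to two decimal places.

R̄ = (224 + 165 + 192 + 127 + 180 + 269 + 220 + 241 + 291) / 9 = 212.1111
σ̂ = R̄ / d₂ = 212.1111 / 2.326 = 91.1914

91.19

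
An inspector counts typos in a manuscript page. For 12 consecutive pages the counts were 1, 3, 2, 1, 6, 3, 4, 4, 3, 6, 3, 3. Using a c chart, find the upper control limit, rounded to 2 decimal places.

c̄ = (1 + 3 + 2 + 1 + 6 + 3 + 4 + 4 + 3 + 6 + 3 + 3) / 12 = 39 / 12 = 3.2500
UCL = c̄ + 3√c̄ = 3.2500 + 3 × √3.2500 = 3.2500 + 3 × 1.8028 = 8.6583

8.66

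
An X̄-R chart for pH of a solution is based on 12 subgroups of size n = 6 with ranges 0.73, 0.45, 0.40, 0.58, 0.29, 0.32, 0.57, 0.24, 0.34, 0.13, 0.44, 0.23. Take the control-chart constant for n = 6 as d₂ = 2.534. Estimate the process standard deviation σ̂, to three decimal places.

R̄ = (0.73 + 0.45 + 0.40 + 0.58 + 0.29 + 0.32 + 0.57 + 0.24 + 0.34 + 0.13 + 0.44 + 0.23) / 12 = 0.3933
σ̂ = R̄ / d₂ = 0.3933 / 2.534 = 0.1552

0.155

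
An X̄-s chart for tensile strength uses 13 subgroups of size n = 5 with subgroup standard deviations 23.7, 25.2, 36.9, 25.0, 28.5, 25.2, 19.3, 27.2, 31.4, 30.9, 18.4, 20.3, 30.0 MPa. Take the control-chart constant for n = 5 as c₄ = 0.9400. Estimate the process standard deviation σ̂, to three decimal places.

27.987

s̄ = (23.7 + 25.2 + 36.9 + 25.0 + 28.5 + 25.2 + 19.3 + 27.2 + 31.4 + 30.9 + 18.4 + 20.3 + 30.0) / 13 = 26.3077
σ̂ = s̄ / c₄ = 26.3077 / 0.9400 = 27.9869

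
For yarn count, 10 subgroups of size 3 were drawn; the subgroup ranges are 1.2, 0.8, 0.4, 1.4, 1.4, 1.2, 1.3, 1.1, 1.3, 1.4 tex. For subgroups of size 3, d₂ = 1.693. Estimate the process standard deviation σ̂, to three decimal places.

R̄ = (1.2 + 0.8 + 0.4 + 1.4 + 1.4 + 1.2 + 1.3 + 1.1 + 1.3 + 1.4) / 10 = 1.1500
σ̂ = R̄ / d₂ = 1.1500 / 1.693 = 0.6793

0.679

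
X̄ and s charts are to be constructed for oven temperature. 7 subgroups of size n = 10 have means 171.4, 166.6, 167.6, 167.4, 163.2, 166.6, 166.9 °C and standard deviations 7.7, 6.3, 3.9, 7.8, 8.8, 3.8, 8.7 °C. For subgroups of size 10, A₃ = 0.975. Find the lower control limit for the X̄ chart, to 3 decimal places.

X̄̄ = (171.4 + 166.6 + 167.6 + 167.4 + 163.2 + 166.6 + 166.9) / 7 = 167.1000
s̄ = (7.7 + 6.3 + 3.9 + 7.8 + 8.8 + 3.8 + 8.7) / 7 = 6.7143
LCL = X̄̄ − A₃·s̄ = 167.1000 − 0.975 × 6.7143 = 160.5536

160.554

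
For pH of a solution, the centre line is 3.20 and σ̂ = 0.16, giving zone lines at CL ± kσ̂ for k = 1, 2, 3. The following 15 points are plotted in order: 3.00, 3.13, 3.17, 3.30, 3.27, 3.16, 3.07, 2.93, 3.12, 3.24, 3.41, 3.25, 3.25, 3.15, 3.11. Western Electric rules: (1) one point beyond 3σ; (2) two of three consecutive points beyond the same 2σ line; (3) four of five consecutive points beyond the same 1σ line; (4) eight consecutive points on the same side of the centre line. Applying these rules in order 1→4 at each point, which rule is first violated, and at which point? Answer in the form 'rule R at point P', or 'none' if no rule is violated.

Zone of each point (C = within 1σ̂, B = 1σ̂–2σ̂, A = 2σ̂–3σ̂, * = beyond 3σ̂; sign = side of CL): 1:-B, 2:-C, 3:-C, 4:+C, 5:+C, 6:-C, 7:-C, 8:-B, 9:-C, 10:+C, 11:+B, 12:+C, 13:+C, 14:-C, 15:-C
No rule fires across all 15 points.

none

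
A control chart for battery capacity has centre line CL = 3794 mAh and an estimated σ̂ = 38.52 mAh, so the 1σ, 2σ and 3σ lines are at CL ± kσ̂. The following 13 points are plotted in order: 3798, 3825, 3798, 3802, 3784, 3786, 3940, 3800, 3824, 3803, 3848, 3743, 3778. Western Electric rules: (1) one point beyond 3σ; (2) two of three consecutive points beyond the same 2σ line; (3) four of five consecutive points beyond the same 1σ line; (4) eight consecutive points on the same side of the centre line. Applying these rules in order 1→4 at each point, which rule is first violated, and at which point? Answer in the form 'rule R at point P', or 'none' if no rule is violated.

rule 1 at point 7

Zone of each point (C = within 1σ̂, B = 1σ̂–2σ̂, A = 2σ̂–3σ̂, * = beyond 3σ̂; sign = side of CL): 1:+C, 2:+C, 3:+C, 4:+C, 5:-C, 6:-C, 7:+*, 8:+C, 9:+C, 10:+C, 11:+B, 12:-B, 13:-C
Rule 1 (one point beyond the 3σ limits) is satisfied at point 7.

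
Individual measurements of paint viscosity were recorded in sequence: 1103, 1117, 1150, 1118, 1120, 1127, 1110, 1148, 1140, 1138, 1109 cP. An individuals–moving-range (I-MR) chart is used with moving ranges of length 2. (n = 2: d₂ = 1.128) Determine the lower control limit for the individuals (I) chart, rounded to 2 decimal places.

X̄ = (1103 + 1117 + 1150 + 1118 + 1120 + 1127 + 1110 + 1148 + 1140 + 1138 + 1109) / 11 = 1125.4545
Moving ranges: 14, 33, 32, 2, 7, 17, 38, 8, 2, 29; M̄R̄ = 182.0000 / 10 = 18.2000
LCL = X̄ − 3·M̄R̄/d₂ = 1125.4545 − 3 × 18.2000 / 1.128 = 1077.0503

1077.05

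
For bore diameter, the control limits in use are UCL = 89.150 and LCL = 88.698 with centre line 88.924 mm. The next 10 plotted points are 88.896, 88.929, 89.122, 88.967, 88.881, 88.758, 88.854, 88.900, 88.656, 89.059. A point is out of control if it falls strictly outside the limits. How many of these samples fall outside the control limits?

1

Compare each point to [88.698, 89.150]: sample 9 = 88.656 < LCL.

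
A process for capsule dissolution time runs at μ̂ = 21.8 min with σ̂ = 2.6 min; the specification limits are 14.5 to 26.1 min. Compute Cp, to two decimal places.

Cp = (USL − LSL) / (6σ̂) = (26.1 − 14.5) / (6 × 2.6) = 11.6000 / 15.6000 = 0.7436

0.74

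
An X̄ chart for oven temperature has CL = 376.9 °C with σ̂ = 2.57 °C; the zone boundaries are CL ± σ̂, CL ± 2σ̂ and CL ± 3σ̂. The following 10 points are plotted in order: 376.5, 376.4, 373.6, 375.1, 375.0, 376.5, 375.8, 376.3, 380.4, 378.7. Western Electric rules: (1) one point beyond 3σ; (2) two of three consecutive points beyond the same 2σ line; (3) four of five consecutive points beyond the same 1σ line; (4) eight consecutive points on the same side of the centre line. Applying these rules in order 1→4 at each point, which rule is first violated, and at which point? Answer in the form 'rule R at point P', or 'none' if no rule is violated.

rule 4 at point 8

Zone of each point (C = within 1σ̂, B = 1σ̂–2σ̂, A = 2σ̂–3σ̂, * = beyond 3σ̂; sign = side of CL): 1:-C, 2:-C, 3:-B, 4:-C, 5:-C, 6:-C, 7:-C, 8:-C, 9:+B, 10:+C
Rule 4 (eight consecutive points on the same side of the centre line) is satisfied at point 8.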